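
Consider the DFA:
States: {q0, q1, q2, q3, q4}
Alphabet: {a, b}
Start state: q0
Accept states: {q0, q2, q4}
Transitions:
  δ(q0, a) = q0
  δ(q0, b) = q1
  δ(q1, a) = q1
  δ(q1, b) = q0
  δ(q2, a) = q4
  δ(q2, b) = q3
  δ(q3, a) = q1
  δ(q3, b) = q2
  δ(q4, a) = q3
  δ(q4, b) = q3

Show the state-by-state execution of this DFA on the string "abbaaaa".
read 'a': q0 → q0
  read 'b': q0 → q1
  read 'b': q1 → q0
  read 'a': q0 → q0
  read 'a': q0 → q0
  read 'a': q0 → q0
  read 'a': q0 → q0
q0 -> q0 -> q1 -> q0 -> q0 -> q0 -> q0 -> q0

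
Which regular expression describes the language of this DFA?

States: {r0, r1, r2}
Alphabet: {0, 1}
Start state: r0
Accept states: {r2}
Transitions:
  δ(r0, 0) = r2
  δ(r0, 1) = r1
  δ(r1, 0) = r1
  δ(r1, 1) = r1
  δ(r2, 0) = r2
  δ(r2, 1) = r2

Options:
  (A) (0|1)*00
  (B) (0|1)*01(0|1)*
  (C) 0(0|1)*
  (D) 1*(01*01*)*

Check each option against the DFA on short strings; one disagreement eliminates an option:
  (A) (0|1)*00: on '0' the DFA goes r0 → r2 and accepts (r2 ∈ Accept), but the regex does not match it → eliminate
  (B) (0|1)*01(0|1)*: on '0' the DFA goes r0 → r2 and accepts (r2 ∈ Accept), but the regex does not match it → eliminate
  (C) 0(0|1)*: agrees with the DFA on every string of length ≤ 6
  (D) 1*(01*01*)*: on ε the DFA stays in r0 and rejects (r0 ∉ Accept), but the regex matches it → eliminate
Only (C) is consistent with the DFA.
(C) 0(0|1)*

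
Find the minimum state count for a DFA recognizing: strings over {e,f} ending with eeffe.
By Myhill–Nerode, count the distinguishable equivalence classes: 6 classes — one per longest suffix of the input that is a prefix of 'eeffe' (lengths 0 through 5); only the length-5 class is accepting.
6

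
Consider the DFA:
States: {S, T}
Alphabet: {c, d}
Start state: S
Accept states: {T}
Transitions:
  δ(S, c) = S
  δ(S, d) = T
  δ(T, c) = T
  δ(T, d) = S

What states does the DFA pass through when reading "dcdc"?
read 'd': S → T
  read 'c': T → T
  read 'd': T → S
  read 'c': S → S
S -> T -> T -> S -> S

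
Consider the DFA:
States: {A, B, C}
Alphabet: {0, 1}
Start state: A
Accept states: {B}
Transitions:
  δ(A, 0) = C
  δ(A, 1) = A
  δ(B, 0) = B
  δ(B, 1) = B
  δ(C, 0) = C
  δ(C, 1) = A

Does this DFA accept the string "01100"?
Processing string "01100":
  A --0--> C
  C --1--> A
  A --1--> A
  A --0--> C
  C --0--> C
Final state: C
Accept states: {B}
No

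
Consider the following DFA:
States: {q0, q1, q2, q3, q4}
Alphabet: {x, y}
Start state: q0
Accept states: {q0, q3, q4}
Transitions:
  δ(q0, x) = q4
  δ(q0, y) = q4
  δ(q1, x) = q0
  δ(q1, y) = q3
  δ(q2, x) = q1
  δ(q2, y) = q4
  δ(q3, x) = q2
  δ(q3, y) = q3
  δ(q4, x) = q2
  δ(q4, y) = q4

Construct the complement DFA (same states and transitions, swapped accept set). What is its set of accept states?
Complement accept states = All states \ Original accept states
= {q0, q1, q2, q3, q4} \ {q0, q3, q4}
{q1, q2}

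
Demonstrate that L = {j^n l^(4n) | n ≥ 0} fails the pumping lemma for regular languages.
Assume L is regular with pumping length p. Idea: pumping the j-block breaks the 1:4 ratio.
Choose s = j^p l^(4p) (length 5p ≥ p). By the pumping lemma, s = xyz with |xy| ≤ p, |y| > 0, so y = j^k with k ≥ 1. Then xy²z = j^(p+k) l^(4p). For this to be in L we would need 4p = 4(p+k), i.e. 4k = 0, contradicting k ≥ 1. So xy²z ∉ L.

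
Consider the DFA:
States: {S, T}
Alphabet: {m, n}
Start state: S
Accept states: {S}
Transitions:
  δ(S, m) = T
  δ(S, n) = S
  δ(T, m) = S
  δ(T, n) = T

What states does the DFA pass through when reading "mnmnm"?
read 'm': S → T
  read 'n': T → T
  read 'm': T → S
  read 'n': S → S
  read 'm': S → T
S -> T -> T -> S -> S -> T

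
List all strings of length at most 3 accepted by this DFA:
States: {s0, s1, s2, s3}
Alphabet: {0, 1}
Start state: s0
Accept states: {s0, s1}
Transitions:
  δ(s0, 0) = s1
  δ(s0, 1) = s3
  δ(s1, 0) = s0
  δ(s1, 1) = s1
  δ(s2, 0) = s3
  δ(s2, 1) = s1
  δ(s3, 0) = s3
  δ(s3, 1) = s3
ε, 0, 00, 01, 000, 010, 011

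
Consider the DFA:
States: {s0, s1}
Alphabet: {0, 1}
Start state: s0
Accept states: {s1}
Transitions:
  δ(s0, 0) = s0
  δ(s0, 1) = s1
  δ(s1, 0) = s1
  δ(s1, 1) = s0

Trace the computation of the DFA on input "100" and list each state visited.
read '1': s0 → s1
  read '0': s1 → s1
  read '0': s1 → s1
s0 -> s1 -> s1 -> s1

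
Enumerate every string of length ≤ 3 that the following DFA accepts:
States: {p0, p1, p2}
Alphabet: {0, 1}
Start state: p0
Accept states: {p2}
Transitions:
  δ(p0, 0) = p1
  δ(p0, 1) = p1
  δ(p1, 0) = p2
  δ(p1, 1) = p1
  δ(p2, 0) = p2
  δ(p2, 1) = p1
00, 10, 000, 010, 100, 110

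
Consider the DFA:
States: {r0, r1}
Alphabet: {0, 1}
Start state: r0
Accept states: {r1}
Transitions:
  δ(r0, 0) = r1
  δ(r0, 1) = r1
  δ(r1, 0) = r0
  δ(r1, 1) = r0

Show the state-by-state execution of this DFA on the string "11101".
read '1': r0 → r1
  read '1': r1 → r0
  read '1': r0 → r1
  read '0': r1 → r0
  read '1': r0 → r1
r0 -> r1 -> r0 -> r1 -> r0 -> r1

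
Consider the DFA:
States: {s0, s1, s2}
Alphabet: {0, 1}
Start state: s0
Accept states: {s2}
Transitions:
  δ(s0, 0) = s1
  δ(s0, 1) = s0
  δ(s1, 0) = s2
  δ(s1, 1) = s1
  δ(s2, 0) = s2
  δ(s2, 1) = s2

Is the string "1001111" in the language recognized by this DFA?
Processing string "1001111":
  s0 --1--> s0
  s0 --0--> s1
  s1 --0--> s2
  s2 --1--> s2
  s2 --1--> s2
  s2 --1--> s2
  s2 --1--> s2
Final state: s2
Accept states: {s2}
Yes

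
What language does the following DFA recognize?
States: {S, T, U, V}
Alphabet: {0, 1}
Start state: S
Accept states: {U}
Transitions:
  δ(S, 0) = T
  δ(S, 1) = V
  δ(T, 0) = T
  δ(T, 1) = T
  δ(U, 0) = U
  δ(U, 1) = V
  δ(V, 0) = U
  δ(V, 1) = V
Testing a few strings:
  '1000' → accept
  '1' → reject
  '11' → reject
  '1101' → reject
State roles: S=no input read; T=started with 0 (dead); U=started with 1, last symbol 0; V=started with 1, last symbol 1
All binary strings that start with 1 and end with 0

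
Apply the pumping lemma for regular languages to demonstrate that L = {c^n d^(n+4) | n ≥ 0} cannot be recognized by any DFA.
Assume L is regular with pumping length p. Idea: pumping the c-block breaks the fixed offset of 4.
Choose s = c^p d^(p+4) ∈ L. By the pumping lemma, s = xyz with |xy| ≤ p, |y| > 0, so y = c^k with k ≥ 1. Then xy²z = c^(p+k) d^(p+4). For this to be in L we would need p+4 = (p+k)+4, i.e. k = 0, contradicting k ≥ 1. So xy²z ∉ L.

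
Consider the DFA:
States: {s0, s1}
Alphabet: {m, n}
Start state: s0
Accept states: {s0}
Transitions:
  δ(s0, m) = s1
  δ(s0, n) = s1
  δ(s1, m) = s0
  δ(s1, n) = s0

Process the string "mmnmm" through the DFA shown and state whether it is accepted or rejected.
Processing string "mmnmm":
  s0 --m--> s1
  s1 --m--> s0
  s0 --n--> s1
  s1 --m--> s0
  s0 --m--> s1
Final state: s1
Accept states: {s0}
No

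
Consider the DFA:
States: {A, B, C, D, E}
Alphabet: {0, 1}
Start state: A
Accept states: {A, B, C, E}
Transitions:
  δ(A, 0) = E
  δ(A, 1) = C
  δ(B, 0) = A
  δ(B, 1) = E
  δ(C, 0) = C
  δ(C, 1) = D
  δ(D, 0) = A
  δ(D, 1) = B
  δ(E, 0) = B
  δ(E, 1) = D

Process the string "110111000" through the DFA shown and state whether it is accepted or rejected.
Processing string "110111000":
  A --1--> C
  C --1--> D
  D --0--> A
  A --1--> C
  C --1--> D
  D --1--> B
  B --0--> A
  A --0--> E
  E --0--> B
Final state: B
Accept states: {A, B, C, E}
Yes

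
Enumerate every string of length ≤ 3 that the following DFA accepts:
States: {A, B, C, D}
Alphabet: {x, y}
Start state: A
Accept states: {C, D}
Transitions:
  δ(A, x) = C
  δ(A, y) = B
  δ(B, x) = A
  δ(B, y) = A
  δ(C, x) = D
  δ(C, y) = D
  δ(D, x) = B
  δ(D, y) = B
x, xx, xy, yxx, yyx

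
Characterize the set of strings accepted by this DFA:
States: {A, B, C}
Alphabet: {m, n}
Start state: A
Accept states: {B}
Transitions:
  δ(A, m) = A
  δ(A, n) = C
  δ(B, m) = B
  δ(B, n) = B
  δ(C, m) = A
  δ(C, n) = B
Testing a few strings:
  'mmm' → reject
  'm' → reject
  'nm' → reject
  'nn' → accept
State roles: A=no progress toward nn; B=substring nn seen; C=one trailing n
All strings over {m,n} containing the substring nn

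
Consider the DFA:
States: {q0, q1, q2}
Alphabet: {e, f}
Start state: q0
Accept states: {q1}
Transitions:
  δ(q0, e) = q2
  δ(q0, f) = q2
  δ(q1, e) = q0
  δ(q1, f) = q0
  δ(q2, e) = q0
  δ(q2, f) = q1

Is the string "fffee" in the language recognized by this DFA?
Processing string "fffee":
  q0 --f--> q2
  q2 --f--> q1
  q1 --f--> q0
  q0 --e--> q2
  q2 --e--> q0
Final state: q0
Accept states: {q1}
No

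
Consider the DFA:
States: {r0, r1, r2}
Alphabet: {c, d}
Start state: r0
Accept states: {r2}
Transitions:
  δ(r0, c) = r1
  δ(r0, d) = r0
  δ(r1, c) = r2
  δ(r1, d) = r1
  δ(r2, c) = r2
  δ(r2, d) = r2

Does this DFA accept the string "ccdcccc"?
Processing string "ccdcccc":
  r0 --c--> r1
  r1 --c--> r2
  r2 --d--> r2
  r2 --c--> r2
  r2 --c--> r2
  r2 --c--> r2
  r2 --c--> r2
Final state: r2
Accept states: {r2}
Yes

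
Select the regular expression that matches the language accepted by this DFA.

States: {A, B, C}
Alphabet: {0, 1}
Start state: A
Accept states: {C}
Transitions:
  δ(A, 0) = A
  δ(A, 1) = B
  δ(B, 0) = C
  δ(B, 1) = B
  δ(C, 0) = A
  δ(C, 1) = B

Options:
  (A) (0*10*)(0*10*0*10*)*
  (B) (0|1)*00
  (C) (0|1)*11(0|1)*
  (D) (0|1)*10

Check each option against the DFA on short strings; one disagreement eliminates an option:
  (A) (0*10*)(0*10*0*10*)*: on '1' the DFA goes A → B and rejects (B ∉ Accept), but the regex matches it → eliminate
  (B) (0|1)*00: on '00' the DFA goes A → A → A and rejects (A ∉ Accept), but the regex matches it → eliminate
  (C) (0|1)*11(0|1)*: on '10' the DFA goes A → B → C and accepts (C ∈ Accept), but the regex does not match it → eliminate
  (D) (0|1)*10: agrees with the DFA on every string of length ≤ 6
Only (D) is consistent with the DFA.
(D) (0|1)*10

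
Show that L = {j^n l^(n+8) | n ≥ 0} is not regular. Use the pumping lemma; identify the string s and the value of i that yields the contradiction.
Assume L is regular with pumping length p. Idea: pumping the j-block breaks the fixed offset of 8.
Choose s = j^p l^(p+8) ∈ L. By the pumping lemma, s = xyz with |xy| ≤ p, |y| > 0, so y = j^k with k ≥ 1. Then xy²z = j^(p+k) l^(p+8). For this to be in L we would need p+8 = (p+k)+8, i.e. k = 0, contradicting k ≥ 1. So xy²z ∉ L.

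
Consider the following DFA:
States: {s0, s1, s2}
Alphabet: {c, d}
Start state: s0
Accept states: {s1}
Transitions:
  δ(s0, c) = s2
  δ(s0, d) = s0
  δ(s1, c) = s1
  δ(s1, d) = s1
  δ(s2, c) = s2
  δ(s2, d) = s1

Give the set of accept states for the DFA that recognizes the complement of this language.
Complement accept states = All states \ Original accept states
= {s0, s1, s2} \ {s1}
{s0, s2}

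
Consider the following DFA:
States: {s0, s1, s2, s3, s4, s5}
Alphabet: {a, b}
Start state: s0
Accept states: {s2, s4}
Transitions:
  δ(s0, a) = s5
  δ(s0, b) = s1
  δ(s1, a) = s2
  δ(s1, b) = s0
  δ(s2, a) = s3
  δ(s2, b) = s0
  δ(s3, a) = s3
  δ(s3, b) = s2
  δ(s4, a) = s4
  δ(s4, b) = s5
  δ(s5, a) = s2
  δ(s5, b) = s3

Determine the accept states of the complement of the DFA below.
Complement accept states = All states \ Original accept states
= {s0, s1, s2, s3, s4, s5} \ {s2, s4}
{s0, s1, s3, s5}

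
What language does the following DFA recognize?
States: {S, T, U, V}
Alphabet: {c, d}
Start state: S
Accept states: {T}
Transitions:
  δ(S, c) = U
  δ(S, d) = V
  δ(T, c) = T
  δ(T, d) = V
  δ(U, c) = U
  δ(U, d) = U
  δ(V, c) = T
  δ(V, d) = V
Testing a few strings:
  'cc' → reject
  'ccdc' → reject
  'dc' → accept
  'ddd' → reject
State roles: S=no input read; T=started with d, last symbol c; U=started with c (dead); V=started with d, last symbol d
All strings over {c,d} that start with d and end with c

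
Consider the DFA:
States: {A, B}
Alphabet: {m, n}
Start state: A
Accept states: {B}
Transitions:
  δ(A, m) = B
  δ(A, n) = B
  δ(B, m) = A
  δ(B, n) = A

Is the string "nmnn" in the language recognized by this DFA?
Processing string "nmnn":
  A --n--> B
  B --m--> A
  A --n--> B
  B --n--> A
Final state: A
Accept states: {B}
No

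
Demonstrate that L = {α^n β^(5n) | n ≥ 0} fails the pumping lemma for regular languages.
Assume L is regular with pumping length p. Idea: pumping the α-block breaks the 1:5 ratio.
Choose s = α^p β^(5p) (length 6p ≥ p). By the pumping lemma, s = xyz with |xy| ≤ p, |y| > 0, so y = α^k with k ≥ 1. Then xy²z = α^(p+k) β^(5p). For this to be in L we would need 5p = 5(p+k), i.e. 5k = 0, contradicting k ≥ 1. So xy²z ∉ L.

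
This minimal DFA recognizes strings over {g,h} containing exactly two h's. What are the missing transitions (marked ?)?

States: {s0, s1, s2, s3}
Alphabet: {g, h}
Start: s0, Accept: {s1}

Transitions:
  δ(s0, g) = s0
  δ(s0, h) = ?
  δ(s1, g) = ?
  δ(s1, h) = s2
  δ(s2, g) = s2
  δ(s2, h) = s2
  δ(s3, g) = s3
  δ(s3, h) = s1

From the language and accept set, identify what each state tracks — s0: zero h's; s1: two h's; s2: ≥ three h's (dead); s3: one h.
Each missing δ(q, a) is the state matching the new tracked value after reading a.
δ(s0, h) = s3; δ(s1, g) = s1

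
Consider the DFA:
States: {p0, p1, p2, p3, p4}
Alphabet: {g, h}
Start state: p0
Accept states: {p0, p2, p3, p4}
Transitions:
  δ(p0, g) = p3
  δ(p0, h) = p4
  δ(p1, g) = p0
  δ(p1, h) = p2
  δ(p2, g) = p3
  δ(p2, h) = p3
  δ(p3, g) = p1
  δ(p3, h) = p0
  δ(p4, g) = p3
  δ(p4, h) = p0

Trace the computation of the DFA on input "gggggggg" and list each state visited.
read 'g': p0 → p3
  read 'g': p3 → p1
  read 'g': p1 → p0
  read 'g': p0 → p3
  read 'g': p3 → p1
  read 'g': p1 → p0
  read 'g': p0 → p3
  read 'g': p3 → p1
p0 -> p3 -> p1 -> p0 -> p3 -> p1 -> p0 -> p3 -> p1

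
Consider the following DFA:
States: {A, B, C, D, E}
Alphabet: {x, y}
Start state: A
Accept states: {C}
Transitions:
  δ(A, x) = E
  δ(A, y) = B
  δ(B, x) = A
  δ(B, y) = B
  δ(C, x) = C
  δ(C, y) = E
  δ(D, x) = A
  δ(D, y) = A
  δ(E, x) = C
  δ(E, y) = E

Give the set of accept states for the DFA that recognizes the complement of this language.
Complement accept states = All states \ Original accept states
= {A, B, C, D, E} \ {C}
{A, B, D, E}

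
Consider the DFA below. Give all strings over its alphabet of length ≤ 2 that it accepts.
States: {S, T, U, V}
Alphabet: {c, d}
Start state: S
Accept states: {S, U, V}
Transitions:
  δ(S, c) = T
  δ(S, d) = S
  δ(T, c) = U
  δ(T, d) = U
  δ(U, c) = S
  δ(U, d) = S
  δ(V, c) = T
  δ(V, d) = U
ε, d, cc, cd, dd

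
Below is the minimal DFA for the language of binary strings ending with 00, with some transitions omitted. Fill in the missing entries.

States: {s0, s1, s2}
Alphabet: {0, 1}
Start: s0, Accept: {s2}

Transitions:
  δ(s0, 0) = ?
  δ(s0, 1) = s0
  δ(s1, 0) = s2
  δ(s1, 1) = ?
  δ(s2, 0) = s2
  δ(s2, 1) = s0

From the language and accept set, identify what each state tracks — s0: last symbol not 0; s1: one trailing 0; s2: two trailing 0's.
Each missing δ(q, a) is the state matching the new tracked value after reading a.
δ(s0, 0) = s1; δ(s1, 1) = s0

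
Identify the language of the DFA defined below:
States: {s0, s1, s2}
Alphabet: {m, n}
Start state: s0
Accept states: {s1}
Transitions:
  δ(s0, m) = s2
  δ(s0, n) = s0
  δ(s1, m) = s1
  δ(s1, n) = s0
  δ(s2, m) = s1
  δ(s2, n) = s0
Testing a few strings:
  'mmm' → accept
  'nnn' → reject
  'm' → reject
  'mnm' → reject
State roles: s0=last symbol not m; s1=two trailing m's; s2=one trailing m
All strings over {m,n} ending with mm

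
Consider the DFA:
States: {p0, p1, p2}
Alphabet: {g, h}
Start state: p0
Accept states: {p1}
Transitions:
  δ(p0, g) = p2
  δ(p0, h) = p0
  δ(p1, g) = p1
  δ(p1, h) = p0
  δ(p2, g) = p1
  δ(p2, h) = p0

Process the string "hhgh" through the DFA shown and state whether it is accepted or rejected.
Processing string "hhgh":
  p0 --h--> p0
  p0 --h--> p0
  p0 --g--> p2
  p2 --h--> p0
Final state: p0
Accept states: {p1}
No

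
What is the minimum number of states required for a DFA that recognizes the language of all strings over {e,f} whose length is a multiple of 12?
By Myhill–Nerode, count the distinguishable equivalence classes: 12 classes — one per residue of the length mod 12; class i is distinguished from class j by any string of length (12 − i) mod 12.
12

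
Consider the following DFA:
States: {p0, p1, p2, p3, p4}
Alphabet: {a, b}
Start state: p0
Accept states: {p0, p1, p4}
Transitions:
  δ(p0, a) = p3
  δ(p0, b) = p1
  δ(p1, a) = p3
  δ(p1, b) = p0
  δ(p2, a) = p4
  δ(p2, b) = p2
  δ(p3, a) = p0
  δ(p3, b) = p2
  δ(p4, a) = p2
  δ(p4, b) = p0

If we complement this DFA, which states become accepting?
Complement accept states = All states \ Original accept states
= {p0, p1, p2, p3, p4} \ {p0, p1, p4}
{p2, p3}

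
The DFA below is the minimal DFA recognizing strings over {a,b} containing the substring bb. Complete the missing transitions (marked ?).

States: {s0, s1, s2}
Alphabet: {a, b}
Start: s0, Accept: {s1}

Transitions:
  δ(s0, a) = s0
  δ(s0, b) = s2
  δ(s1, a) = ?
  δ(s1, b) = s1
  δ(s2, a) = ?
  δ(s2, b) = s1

From the language and accept set, identify what each state tracks — s0: no progress toward bb; s1: substring bb seen; s2: one trailing b.
Each missing δ(q, a) is the state matching the new tracked value after reading a.
δ(s1, a) = s1; δ(s2, a) = s0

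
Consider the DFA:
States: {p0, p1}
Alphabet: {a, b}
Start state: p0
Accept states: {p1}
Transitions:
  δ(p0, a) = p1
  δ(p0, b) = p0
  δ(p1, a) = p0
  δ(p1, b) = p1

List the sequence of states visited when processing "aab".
read 'a': p0 → p1
  read 'a': p1 → p0
  read 'b': p0 → p0
p0 -> p1 -> p0 -> p0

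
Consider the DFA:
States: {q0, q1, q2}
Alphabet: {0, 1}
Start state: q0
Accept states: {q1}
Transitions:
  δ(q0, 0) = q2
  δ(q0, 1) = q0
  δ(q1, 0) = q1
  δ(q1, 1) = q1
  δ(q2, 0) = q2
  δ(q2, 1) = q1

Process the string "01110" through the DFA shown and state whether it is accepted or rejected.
Processing string "01110":
  q0 --0--> q2
  q2 --1--> q1
  q1 --1--> q1
  q1 --1--> q1
  q1 --0--> q1
Final state: q1
Accept states: {q1}
Yes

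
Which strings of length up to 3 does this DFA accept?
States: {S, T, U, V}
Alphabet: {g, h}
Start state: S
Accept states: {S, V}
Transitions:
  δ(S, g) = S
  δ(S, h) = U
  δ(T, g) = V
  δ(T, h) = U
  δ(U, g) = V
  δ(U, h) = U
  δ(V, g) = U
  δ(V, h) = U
ε, g, gg, hg, ggg, ghg, hhg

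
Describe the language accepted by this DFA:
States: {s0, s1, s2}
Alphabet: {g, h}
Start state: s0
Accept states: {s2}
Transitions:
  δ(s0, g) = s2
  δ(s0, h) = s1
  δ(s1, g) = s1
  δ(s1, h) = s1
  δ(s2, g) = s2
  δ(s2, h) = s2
Testing a few strings:
  'ggh' → accept
  'g' → accept
  'hg' → reject
  'hgh' → reject
State roles: s0=no input read; s1=started with h (dead); s2=started with g
All strings over {g,h} starting with g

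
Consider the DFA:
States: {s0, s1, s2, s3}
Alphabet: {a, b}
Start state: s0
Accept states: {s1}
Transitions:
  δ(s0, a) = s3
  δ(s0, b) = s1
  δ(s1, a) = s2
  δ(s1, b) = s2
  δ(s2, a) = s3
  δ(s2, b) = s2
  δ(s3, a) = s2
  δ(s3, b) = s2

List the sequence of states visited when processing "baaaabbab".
read 'b': s0 → s1
  read 'a': s1 → s2
  read 'a': s2 → s3
  read 'a': s3 → s2
  read 'a': s2 → s3
  read 'b': s3 → s2
  read 'b': s2 → s2
  read 'a': s2 → s3
  read 'b': s3 → s2
s0 -> s1 -> s2 -> s3 -> s2 -> s3 -> s2 -> s2 -> s3 -> s2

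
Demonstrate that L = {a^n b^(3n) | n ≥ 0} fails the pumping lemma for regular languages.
Assume L is regular with pumping length p. Idea: pumping the a-block breaks the 1:3 ratio.
Choose s = a^p b^(3p) (length 4p ≥ p). By the pumping lemma, s = xyz with |xy| ≤ p, |y| > 0, so y = a^k with k ≥ 1. Then xy²z = a^(p+k) b^(3p). For this to be in L we would need 3p = 3(p+k), i.e. 3k = 0, contradicting k ≥ 1. So xy²z ∉ L.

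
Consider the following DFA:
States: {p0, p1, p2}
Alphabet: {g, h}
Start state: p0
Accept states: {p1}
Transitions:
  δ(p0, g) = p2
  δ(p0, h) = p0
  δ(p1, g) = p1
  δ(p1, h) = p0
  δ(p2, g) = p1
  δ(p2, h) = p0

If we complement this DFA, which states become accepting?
Complement accept states = All states \ Original accept states
= {p0, p1, p2} \ {p1}
{p0, p2}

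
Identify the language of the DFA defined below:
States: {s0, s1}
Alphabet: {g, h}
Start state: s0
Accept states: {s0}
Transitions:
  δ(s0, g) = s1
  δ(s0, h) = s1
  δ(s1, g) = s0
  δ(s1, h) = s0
Testing a few strings:
  'hhh' → reject
  'hh' → accept
  'g' → reject
  'h' → reject
State roles: s0=even length so far; s1=odd length so far
All strings over {g,h} of even length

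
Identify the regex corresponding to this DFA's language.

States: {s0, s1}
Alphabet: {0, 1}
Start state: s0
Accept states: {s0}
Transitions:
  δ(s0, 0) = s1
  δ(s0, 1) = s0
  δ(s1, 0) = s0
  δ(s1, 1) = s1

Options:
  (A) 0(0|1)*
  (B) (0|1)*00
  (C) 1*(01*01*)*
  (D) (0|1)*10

Check each option against the DFA on short strings; one disagreement eliminates an option:
  (A) 0(0|1)*: on ε the DFA stays in s0 and accepts (s0 ∈ Accept), but the regex does not match it → eliminate
  (B) (0|1)*00: on ε the DFA stays in s0 and accepts (s0 ∈ Accept), but the regex does not match it → eliminate
  (C) 1*(01*01*)*: agrees with the DFA on every string of length ≤ 6
  (D) (0|1)*10: on ε the DFA stays in s0 and accepts (s0 ∈ Accept), but the regex does not match it → eliminate
Only (C) is consistent with the DFA.
(C) 1*(01*01*)*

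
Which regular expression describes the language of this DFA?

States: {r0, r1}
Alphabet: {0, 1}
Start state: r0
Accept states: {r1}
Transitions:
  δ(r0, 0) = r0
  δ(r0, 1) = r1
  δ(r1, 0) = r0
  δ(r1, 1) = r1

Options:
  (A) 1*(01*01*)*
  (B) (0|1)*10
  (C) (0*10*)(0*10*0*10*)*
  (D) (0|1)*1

Check each option against the DFA on short strings; one disagreement eliminates an option:
  (A) 1*(01*01*)*: on ε the DFA stays in r0 and rejects (r0 ∉ Accept), but the regex matches it → eliminate
  (B) (0|1)*10: on '1' the DFA goes r0 → r1 and accepts (r1 ∈ Accept), but the regex does not match it → eliminate
  (C) (0*10*)(0*10*0*10*)*: on '10' the DFA goes r0 → r1 → r0 and rejects (r0 ∉ Accept), but the regex matches it → eliminate
  (D) (0|1)*1: agrees with the DFA on every string of length ≤ 6
Only (D) is consistent with the DFA.
(D) (0|1)*1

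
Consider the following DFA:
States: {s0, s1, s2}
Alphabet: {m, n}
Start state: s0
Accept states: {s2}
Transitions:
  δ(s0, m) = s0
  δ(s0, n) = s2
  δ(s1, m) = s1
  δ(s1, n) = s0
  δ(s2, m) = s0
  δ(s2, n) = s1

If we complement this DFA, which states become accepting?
Complement accept states = All states \ Original accept states
= {s0, s1, s2} \ {s2}
{s0, s1}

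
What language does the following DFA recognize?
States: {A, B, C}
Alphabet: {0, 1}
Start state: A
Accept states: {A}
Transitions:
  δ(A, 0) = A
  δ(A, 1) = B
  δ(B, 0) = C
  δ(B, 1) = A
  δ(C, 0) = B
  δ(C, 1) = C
Testing a few strings:
  '010' → reject
  '001' → reject
  '0' → accept
  '11' → accept
State roles: A=value ≡ 0 (mod 3); B=value ≡ 1 (mod 3); C=value ≡ 2 (mod 3)
All binary strings representing a multiple of 3 (read in base 2; leading zeros allowed and ε counts as 0)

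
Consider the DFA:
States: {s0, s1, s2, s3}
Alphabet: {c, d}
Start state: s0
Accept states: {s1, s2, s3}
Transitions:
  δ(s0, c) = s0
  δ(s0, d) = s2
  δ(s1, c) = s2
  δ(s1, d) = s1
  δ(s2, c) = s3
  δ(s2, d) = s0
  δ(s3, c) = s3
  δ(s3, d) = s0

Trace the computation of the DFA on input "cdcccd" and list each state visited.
read 'c': s0 → s0
  read 'd': s0 → s2
  read 'c': s2 → s3
  read 'c': s3 → s3
  read 'c': s3 → s3
  read 'd': s3 → s0
s0 -> s0 -> s2 -> s3 -> s3 -> s3 -> s0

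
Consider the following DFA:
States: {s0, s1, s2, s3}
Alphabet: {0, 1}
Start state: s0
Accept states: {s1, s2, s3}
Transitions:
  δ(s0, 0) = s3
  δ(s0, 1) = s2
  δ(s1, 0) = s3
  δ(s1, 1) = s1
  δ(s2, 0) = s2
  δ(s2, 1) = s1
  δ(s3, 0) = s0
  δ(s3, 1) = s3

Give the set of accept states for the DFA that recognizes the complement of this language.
Complement accept states = All states \ Original accept states
= {s0, s1, s2, s3} \ {s1, s2, s3}
{s0}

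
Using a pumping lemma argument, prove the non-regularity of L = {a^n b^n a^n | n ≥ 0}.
Assume L is regular with pumping length p. Idea: pumping the first a-block unbalances it against the other two.
Choose s = a^p b^p a^p ∈ L (|s| = 3p ≥ p). By the pumping lemma, s = xyz with |xy| ≤ p, |y| > 0, so y = a^k with k ≥ 1, inside the first a-block. Then xy²z = a^(p+k) b^p a^p. The first block has length p+k ≠ p, so the three block lengths are no longer equal and xy²z ∉ L.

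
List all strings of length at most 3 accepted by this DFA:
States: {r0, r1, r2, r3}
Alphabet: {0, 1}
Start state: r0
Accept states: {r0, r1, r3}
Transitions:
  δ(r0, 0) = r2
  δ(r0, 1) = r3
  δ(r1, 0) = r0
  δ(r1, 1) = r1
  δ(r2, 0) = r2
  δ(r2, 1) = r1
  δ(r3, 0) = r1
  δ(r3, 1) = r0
ε, 1, 01, 10, 11, 001, 010, 011, 100, 101, 111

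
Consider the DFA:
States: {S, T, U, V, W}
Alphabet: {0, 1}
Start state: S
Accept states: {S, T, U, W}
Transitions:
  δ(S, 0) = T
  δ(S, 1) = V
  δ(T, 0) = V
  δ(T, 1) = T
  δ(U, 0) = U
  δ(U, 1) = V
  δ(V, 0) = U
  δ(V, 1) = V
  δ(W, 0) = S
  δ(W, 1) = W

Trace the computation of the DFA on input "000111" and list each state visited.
read '0': S → T
  read '0': T → V
  read '0': V → U
  read '1': U → V
  read '1': V → V
  read '1': V → V
S -> T -> V -> U -> V -> V -> V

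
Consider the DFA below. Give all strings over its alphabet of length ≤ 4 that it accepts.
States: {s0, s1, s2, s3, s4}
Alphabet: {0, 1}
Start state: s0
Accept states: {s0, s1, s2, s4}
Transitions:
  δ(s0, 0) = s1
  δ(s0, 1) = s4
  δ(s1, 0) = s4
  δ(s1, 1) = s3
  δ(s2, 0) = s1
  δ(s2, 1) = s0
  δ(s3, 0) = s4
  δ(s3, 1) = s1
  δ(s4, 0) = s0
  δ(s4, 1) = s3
ε, 0, 1, 00, 10, 000, 010, 011, 100, 101, 110, 111, 0000, 0001, 0010, 0011, 0100, 0110, 1000, 1010, 1100, 1110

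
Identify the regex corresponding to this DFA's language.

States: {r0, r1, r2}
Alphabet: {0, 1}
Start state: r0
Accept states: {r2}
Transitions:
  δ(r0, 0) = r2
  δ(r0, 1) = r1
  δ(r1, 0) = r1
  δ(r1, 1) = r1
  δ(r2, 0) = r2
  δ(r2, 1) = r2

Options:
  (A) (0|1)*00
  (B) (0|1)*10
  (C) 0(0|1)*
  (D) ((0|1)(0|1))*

Check each option against the DFA on short strings; one disagreement eliminates an option:
  (A) (0|1)*00: on '0' the DFA goes r0 → r2 and accepts (r2 ∈ Accept), but the regex does not match it → eliminate
  (B) (0|1)*10: on '0' the DFA goes r0 → r2 and accepts (r2 ∈ Accept), but the regex does not match it → eliminate
  (C) 0(0|1)*: agrees with the DFA on every string of length ≤ 6
  (D) ((0|1)(0|1))*: on ε the DFA stays in r0 and rejects (r0 ∉ Accept), but the regex matches it → eliminate
Only (C) is consistent with the DFA.
(C) 0(0|1)*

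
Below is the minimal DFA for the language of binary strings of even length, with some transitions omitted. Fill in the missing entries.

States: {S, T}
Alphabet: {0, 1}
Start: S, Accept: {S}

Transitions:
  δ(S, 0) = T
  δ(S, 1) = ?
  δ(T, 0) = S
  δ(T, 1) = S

From the language and accept set, identify what each state tracks — S: even length so far; T: odd length so far.
Each missing δ(q, a) is the state matching the new tracked value after reading a.
δ(S, 1) = T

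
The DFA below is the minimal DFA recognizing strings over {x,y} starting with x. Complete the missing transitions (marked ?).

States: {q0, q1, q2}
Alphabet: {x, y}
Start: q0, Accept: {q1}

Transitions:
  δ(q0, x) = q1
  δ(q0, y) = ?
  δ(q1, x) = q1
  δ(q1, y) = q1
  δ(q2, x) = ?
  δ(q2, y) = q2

From the language and accept set, identify what each state tracks — q0: no input read; q1: started with x; q2: started with y (dead).
Each missing δ(q, a) is the state matching the new tracked value after reading a.
δ(q0, y) = q2; δ(q2, x) = q2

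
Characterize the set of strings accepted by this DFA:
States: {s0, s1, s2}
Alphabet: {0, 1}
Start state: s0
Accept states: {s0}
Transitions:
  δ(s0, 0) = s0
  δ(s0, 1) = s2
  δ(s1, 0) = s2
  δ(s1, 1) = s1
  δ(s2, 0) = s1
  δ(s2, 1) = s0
Testing a few strings:
  '0101' → reject
  '1' → reject
  '0' → accept
  '00' → accept
State roles: s0=value ≡ 0 (mod 3); s1=value ≡ 2 (mod 3); s2=value ≡ 1 (mod 3)
All binary strings representing a multiple of 3 (read in base 2; leading zeros allowed and ε counts as 0)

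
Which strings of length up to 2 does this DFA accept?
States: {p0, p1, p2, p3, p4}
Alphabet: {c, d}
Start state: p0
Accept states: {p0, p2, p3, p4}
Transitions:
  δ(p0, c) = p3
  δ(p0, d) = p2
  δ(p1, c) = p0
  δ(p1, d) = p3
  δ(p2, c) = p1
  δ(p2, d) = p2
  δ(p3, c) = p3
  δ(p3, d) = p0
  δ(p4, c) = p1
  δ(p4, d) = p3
ε, c, d, cc, cd, dd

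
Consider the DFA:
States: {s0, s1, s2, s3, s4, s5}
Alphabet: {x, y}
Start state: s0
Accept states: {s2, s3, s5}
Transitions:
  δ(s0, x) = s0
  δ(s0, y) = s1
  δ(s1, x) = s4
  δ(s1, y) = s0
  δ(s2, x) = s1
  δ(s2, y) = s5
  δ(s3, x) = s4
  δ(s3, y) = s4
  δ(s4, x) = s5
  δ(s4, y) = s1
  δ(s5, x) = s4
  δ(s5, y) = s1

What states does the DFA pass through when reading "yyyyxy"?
read 'y': s0 → s1
  read 'y': s1 → s0
  read 'y': s0 → s1
  read 'y': s1 → s0
  read 'x': s0 → s0
  read 'y': s0 → s1
s0 -> s1 -> s0 -> s1 -> s0 -> s0 -> s1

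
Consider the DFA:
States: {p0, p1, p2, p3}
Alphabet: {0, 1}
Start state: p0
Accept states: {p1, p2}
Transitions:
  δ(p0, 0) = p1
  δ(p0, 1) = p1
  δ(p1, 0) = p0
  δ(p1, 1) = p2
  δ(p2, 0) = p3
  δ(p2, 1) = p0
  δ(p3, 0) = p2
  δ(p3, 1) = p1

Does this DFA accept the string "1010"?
Processing string "1010":
  p0 --1--> p1
  p1 --0--> p0
  p0 --1--> p1
  p1 --0--> p0
Final state: p0
Accept states: {p1, p2}
No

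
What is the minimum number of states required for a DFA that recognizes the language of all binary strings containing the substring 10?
By Myhill–Nerode, count the distinguishable equivalence classes: 3 classes — one per longest suffix of the input that is a prefix of '10' (lengths 0 through 1), plus an absorbing 'already seen 10' class.
3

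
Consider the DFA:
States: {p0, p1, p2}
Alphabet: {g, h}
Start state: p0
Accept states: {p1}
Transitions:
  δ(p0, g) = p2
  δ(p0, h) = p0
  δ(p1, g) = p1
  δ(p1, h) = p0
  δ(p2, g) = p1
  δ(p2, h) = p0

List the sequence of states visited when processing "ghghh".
read 'g': p0 → p2
  read 'h': p2 → p0
  read 'g': p0 → p2
  read 'h': p2 → p0
  read 'h': p0 → p0
p0 -> p2 -> p0 -> p2 -> p0 -> p0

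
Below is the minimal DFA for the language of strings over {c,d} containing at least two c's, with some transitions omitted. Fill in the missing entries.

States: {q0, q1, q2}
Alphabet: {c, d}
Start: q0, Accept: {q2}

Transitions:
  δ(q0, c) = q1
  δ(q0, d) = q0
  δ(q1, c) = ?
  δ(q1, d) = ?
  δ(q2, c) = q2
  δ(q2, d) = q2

From the language and accept set, identify what each state tracks — q0: zero c's seen; q1: one c seen; q2: ≥ two c's seen.
Each missing δ(q, a) is the state matching the new tracked value after reading a.
δ(q1, c) = q2; δ(q1, d) = q1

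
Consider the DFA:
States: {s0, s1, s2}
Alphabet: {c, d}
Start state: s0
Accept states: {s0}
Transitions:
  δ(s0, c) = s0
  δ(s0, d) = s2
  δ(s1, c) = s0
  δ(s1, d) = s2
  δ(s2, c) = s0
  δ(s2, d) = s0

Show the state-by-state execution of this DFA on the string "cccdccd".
read 'c': s0 → s0
  read 'c': s0 → s0
  read 'c': s0 → s0
  read 'd': s0 → s2
  read 'c': s2 → s0
  read 'c': s0 → s0
  read 'd': s0 → s2
s0 -> s0 -> s0 -> s0 -> s2 -> s0 -> s0 -> s2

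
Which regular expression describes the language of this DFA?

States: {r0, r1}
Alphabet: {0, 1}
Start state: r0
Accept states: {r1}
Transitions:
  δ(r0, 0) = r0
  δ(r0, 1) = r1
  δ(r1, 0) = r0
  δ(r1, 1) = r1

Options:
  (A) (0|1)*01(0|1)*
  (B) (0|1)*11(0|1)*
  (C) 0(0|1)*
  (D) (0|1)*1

Check each option against the DFA on short strings; one disagreement eliminates an option:
  (A) (0|1)*01(0|1)*: on '1' the DFA goes r0 → r1 and accepts (r1 ∈ Accept), but the regex does not match it → eliminate
  (B) (0|1)*11(0|1)*: on '1' the DFA goes r0 → r1 and accepts (r1 ∈ Accept), but the regex does not match it → eliminate
  (C) 0(0|1)*: on '0' the DFA goes r0 → r0 and rejects (r0 ∉ Accept), but the regex matches it → eliminate
  (D) (0|1)*1: agrees with the DFA on every string of length ≤ 6
Only (D) is consistent with the DFA.
(D) (0|1)*1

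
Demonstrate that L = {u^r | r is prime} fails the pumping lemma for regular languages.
Assume L is regular with pumping length p. Idea: pumping by a suitable count produces a composite length.
Let q be a prime with q ≥ p and choose s = u^q ∈ L. By the pumping lemma, s = xyz with |xy| ≤ p, |y| = k ≥ 1. Take i = q+1: |xy^(q+1)z| = q + q·k = q(1+k). Since q ≥ 2 and 1+k ≥ 2, q(1+k) is composite, so xy^(q+1)z ∉ L.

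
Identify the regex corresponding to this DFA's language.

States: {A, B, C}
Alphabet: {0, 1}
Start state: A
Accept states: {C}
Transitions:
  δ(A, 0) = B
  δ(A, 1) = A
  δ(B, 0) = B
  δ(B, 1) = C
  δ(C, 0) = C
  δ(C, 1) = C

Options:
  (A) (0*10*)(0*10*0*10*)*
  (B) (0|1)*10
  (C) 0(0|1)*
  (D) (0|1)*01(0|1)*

Check each option against the DFA on short strings; one disagreement eliminates an option:
  (A) (0*10*)(0*10*0*10*)*: on '1' the DFA goes A → A and rejects (A ∉ Accept), but the regex matches it → eliminate
  (B) (0|1)*10: on '01' the DFA goes A → B → C and accepts (C ∈ Accept), but the regex does not match it → eliminate
  (C) 0(0|1)*: on '0' the DFA goes A → B and rejects (B ∉ Accept), but the regex matches it → eliminate
  (D) (0|1)*01(0|1)*: agrees with the DFA on every string of length ≤ 6
Only (D) is consistent with the DFA.
(D) (0|1)*01(0|1)*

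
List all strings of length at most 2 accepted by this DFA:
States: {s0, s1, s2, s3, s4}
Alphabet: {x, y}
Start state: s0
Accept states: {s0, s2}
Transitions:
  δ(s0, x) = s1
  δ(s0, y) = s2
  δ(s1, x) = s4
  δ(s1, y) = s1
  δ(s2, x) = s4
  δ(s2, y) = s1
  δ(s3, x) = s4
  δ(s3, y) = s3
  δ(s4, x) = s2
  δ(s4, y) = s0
ε, y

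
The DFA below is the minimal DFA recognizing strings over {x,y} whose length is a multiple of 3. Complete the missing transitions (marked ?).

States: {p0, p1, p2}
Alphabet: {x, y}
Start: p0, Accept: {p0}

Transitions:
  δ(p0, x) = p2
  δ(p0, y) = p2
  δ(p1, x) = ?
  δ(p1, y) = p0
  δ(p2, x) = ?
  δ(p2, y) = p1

From the language and accept set, identify what each state tracks — p0: length ≡ 0 (mod 3); p1: length ≡ 2 (mod 3); p2: length ≡ 1 (mod 3).
Each missing δ(q, a) is the state matching the new tracked value after reading a.
δ(p1, x) = p0; δ(p2, x) = p1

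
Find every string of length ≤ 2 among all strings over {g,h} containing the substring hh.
hh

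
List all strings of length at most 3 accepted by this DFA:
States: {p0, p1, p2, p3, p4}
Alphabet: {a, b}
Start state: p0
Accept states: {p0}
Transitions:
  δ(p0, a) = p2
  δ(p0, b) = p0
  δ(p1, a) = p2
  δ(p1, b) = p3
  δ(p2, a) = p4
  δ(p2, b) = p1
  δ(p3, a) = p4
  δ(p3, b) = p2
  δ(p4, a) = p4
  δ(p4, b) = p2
ε, b, bb, bbb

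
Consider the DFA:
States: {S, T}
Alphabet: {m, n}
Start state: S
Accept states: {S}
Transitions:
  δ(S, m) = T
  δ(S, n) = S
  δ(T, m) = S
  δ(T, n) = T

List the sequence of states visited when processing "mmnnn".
read 'm': S → T
  read 'm': T → S
  read 'n': S → S
  read 'n': S → S
  read 'n': S → S
S -> T -> S -> S -> S -> S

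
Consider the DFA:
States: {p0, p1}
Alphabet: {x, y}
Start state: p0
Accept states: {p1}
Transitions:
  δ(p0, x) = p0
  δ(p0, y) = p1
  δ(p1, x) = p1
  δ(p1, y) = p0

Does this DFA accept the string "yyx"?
Processing string "yyx":
  p0 --y--> p1
  p1 --y--> p0
  p0 --x--> p0
Final state: p0
Accept states: {p1}
No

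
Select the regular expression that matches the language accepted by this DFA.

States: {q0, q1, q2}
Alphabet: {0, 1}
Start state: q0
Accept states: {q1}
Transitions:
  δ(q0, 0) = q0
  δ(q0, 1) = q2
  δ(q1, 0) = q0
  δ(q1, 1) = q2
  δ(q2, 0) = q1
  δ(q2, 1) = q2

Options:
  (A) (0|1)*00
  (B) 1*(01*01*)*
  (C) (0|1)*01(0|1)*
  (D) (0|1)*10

Check each option against the DFA on short strings; one disagreement eliminates an option:
  (A) (0|1)*00: on '00' the DFA goes q0 → q0 → q0 and rejects (q0 ∉ Accept), but the regex matches it → eliminate
  (B) 1*(01*01*)*: on ε the DFA stays in q0 and rejects (q0 ∉ Accept), but the regex matches it → eliminate
  (C) (0|1)*01(0|1)*: on '01' the DFA goes q0 → q0 → q2 and rejects (q2 ∉ Accept), but the regex matches it → eliminate
  (D) (0|1)*10: agrees with the DFA on every string of length ≤ 6
Only (D) is consistent with the DFA.
(D) (0|1)*10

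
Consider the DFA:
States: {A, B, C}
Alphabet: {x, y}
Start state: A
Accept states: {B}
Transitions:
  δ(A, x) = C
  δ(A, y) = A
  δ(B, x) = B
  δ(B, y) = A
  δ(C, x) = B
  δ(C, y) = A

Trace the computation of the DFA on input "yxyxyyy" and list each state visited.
read 'y': A → A
  read 'x': A → C
  read 'y': C → A
  read 'x': A → C
  read 'y': C → A
  read 'y': A → A
  read 'y': A → A
A -> A -> C -> A -> C -> A -> A -> A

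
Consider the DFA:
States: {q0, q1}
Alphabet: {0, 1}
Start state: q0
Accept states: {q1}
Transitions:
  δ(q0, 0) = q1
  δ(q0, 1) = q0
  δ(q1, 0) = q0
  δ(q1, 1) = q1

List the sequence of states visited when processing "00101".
read '0': q0 → q1
  read '0': q1 → q0
  read '1': q0 → q0
  read '0': q0 → q1
  read '1': q1 → q1
q0 -> q1 -> q0 -> q0 -> q1 -> q1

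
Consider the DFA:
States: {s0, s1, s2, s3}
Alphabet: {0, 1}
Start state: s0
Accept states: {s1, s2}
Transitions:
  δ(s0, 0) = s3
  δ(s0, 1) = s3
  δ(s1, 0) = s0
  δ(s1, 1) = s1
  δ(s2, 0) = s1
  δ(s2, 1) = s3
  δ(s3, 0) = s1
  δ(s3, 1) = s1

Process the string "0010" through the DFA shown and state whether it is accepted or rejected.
Processing string "0010":
  s0 --0--> s3
  s3 --0--> s1
  s1 --1--> s1
  s1 --0--> s0
Final state: s0
Accept states: {s1, s2}
No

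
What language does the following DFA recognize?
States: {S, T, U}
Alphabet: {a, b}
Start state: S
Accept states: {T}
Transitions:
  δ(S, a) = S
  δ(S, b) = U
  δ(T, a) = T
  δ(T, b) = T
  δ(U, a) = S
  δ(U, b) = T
Testing a few strings:
  'b' → reject
  'a' → reject
  'abb' → accept
  'aab' → reject
State roles: S=no progress toward bb; T=substring bb seen; U=one trailing b
All strings over {a,b} containing the substring bb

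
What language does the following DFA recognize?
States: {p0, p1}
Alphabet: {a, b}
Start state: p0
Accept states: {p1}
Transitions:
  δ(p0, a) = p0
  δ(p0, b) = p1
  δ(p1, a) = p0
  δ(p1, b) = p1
Testing a few strings:
  'b' → accept
  'baa' → reject
  'bab' → accept
  'a' → reject
State roles: p0=last symbol not b; p1=last symbol is b
All strings over {a,b} ending with b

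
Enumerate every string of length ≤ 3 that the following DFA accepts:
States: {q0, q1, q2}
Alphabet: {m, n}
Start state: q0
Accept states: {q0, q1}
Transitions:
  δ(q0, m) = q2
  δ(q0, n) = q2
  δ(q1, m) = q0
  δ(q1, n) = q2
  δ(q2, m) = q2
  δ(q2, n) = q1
ε, mn, nn, mmn, mnm, nmn, nnm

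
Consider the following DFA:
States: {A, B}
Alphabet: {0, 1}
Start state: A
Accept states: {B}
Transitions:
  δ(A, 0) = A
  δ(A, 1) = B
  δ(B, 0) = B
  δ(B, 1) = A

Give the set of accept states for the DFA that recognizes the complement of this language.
Complement accept states = All states \ Original accept states
= {A, B} \ {B}
{A}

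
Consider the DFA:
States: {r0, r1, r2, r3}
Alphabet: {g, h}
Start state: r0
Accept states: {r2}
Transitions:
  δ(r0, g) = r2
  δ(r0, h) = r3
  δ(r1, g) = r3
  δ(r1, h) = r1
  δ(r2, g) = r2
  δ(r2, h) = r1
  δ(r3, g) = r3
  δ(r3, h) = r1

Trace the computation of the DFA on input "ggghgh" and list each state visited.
read 'g': r0 → r2
  read 'g': r2 → r2
  read 'g': r2 → r2
  read 'h': r2 → r1
  read 'g': r1 → r3
  read 'h': r3 → r1
r0 -> r2 -> r2 -> r2 -> r1 -> r3 -> r1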